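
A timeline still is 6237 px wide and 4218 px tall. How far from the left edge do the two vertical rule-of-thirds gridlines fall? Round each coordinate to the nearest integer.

x = 2079 px and x = 4158 px

6237 / 3 = 2079, so the vertical lines sit at one and two thirds of 6237.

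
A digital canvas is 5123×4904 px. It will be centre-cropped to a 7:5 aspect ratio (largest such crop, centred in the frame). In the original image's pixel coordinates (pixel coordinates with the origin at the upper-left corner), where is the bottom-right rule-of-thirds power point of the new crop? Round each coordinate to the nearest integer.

5123/4904 < 7/5, so the 7:5 crop keeps the full width 5123 and trims height to 5123 × 5/7 = 3659.29 px.
Top offset = (4904 − 3659.29)/2 = 622.36 px; left offset = 0.
Bottom-right is two-thirds across and two-thirds down within the crop:
x = 0.00 + 2 × 5123.00/3 ≈ 3415; y = 622.36 + 2 × 3659.29/3 ≈ 3062.

x = 3415 px, y = 3062 px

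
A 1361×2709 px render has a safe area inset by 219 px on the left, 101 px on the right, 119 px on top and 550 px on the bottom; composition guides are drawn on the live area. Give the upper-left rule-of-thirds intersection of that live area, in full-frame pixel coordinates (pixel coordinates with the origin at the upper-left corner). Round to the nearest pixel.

Content width = 1361 − 219 − 101 = 1041 px; content height = 2709 − 119 − 550 = 2040 px.
Upper-left is one-third across and one-third down within the live area.
x = 219 + 1 × 1041/3 = 219 + 347.00 ≈ 566
y = 119 + 1 × 2040/3 = 119 + 680.00 ≈ 799

x = 566 px, y = 799 px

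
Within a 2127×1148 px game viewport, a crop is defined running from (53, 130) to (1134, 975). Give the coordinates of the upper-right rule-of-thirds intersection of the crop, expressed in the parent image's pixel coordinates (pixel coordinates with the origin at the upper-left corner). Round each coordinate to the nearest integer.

x = 774 px, y = 412 px

Crop width = 1134 − 53 = 1081 px; one third is 360.33 px.
Crop height = 975 − 130 = 845 px; one third is 281.67 px.
The upper-right point is two-thirds across and one-third down within the crop:
x = 53 + 2 × 360.33 ≈ 774; y = 130 + 1 × 281.67 ≈ 412.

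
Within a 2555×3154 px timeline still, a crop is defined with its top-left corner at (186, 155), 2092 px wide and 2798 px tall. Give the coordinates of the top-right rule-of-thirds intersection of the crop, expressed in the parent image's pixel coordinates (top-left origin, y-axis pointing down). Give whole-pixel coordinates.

x = 1581 px, y = 1088 px

One third of the crop width 2092 is 697.33 px.
One third of the crop height 2798 is 932.67 px.
The top-right point is two-thirds across and one-third down within the crop:
x = 186 + 2 × 697.33 ≈ 1581; y = 155 + 1 × 932.67 ≈ 1088.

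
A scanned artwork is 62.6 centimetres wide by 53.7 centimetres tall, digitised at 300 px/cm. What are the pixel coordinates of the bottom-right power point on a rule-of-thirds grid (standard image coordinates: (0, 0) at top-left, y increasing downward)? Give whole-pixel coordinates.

In pixels the canvas is 62.6 × 300 = 18780 wide and 53.7 × 300 = 16110 tall.
The bottom-right point is two-thirds across and two-thirds down:
x = 2 × 18780/3 ≈ 12520; y = 2 × 16110/3 ≈ 10740.

x = 12520 px, y = 10740 px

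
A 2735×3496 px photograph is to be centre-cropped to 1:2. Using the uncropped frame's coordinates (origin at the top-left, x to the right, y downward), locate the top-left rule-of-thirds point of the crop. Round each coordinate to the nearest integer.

x = 1076 px, y = 1165 px

2735/3496 > 1/2, so the 1:2 crop keeps the full height 3496 and trims width to 3496 × 1/2 = 1748.00 px.
Left offset = (2735 − 1748.00)/2 = 493.50 px; top offset = 0.
Top-left is one-third across and one-third down within the crop:
x = 493.50 + 1 × 1748.00/3 ≈ 1076; y = 0.00 + 1 × 3496.00/3 ≈ 1165.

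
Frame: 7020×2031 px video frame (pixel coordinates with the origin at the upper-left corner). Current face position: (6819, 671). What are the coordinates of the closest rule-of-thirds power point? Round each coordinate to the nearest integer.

x = 4680 px, y = 677 px

Third lines: x ∈ {2340, 4680}, y ∈ {677, 1354}.
6819 is closer to x = 4680; 671 is closer to y = 677.
So the nearest intersection is the upper-right power point.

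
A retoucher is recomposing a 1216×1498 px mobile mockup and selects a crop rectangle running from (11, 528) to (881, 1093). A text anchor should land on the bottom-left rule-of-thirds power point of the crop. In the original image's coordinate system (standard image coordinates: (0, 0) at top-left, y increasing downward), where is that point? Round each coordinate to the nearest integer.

(301, 905)

Crop width = 881 − 11 = 870 px; one third is 290.00 px.
Crop height = 1093 − 528 = 565 px; one third is 188.33 px.
The bottom-left point is one-third across and two-thirds down within the crop:
x = 11 + 1 × 290.00 ≈ 301; y = 528 + 2 × 188.33 ≈ 905.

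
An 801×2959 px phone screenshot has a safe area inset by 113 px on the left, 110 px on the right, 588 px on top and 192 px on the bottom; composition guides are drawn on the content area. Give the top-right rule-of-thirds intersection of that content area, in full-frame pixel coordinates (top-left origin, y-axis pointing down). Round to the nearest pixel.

x = 498 px, y = 1314 px

Content width = 801 − 113 − 110 = 578 px; content height = 2959 − 588 − 192 = 2179 px.
Top-right is two-thirds across and one-third down within the content area.
x = 113 + 2 × 578/3 = 113 + 385.33 ≈ 498
y = 588 + 1 × 2179/3 = 588 + 726.33 ≈ 1314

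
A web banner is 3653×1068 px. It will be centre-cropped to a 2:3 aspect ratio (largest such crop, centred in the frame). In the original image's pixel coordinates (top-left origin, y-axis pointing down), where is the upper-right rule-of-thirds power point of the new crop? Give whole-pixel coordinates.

3653/1068 > 2/3, so the 2:3 crop keeps the full height 1068 and trims width to 1068 × 2/3 = 712.00 px.
Left offset = (3653 − 712.00)/2 = 1470.50 px; top offset = 0.
Upper-right is two-thirds across and one-third down within the crop:
x = 1470.50 + 2 × 712.00/3 ≈ 1945; y = 0.00 + 1 × 1068.00/3 ≈ 356.

x = 1945 px, y = 356 px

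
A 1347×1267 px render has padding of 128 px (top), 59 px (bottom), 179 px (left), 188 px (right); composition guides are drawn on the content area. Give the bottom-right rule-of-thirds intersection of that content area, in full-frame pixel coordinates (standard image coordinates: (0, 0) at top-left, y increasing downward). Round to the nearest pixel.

x = 832 px, y = 848 px

Content width = 1347 − 179 − 188 = 980 px; content height = 1267 − 128 − 59 = 1080 px.
Bottom-right is two-thirds across and two-thirds down within the content area.
x = 179 + 2 × 980/3 = 179 + 653.33 ≈ 832
y = 128 + 2 × 1080/3 = 128 + 720.00 ≈ 848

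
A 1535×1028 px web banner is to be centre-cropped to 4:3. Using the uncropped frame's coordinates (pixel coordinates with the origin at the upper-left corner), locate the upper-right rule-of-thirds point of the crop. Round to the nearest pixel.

1535/1028 > 4/3, so the 4:3 crop keeps the full height 1028 and trims width to 1028 × 4/3 = 1370.67 px.
Left offset = (1535 − 1370.67)/2 = 82.17 px; top offset = 0.
Upper-right is two-thirds across and one-third down within the crop:
x = 82.17 + 2 × 1370.67/3 ≈ 996; y = 0.00 + 1 × 1028.00/3 ≈ 343.

(996, 343)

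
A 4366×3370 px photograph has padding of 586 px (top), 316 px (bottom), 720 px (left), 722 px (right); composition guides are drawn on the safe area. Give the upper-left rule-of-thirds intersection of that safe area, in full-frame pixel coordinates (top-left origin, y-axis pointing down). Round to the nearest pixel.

Content width = 4366 − 720 − 722 = 2924 px; content height = 3370 − 586 − 316 = 2468 px.
Upper-left is one-third across and one-third down within the safe area.
x = 720 + 1 × 2924/3 = 720 + 974.67 ≈ 1695
y = 586 + 1 × 2468/3 = 586 + 822.67 ≈ 1409

(1695, 1409)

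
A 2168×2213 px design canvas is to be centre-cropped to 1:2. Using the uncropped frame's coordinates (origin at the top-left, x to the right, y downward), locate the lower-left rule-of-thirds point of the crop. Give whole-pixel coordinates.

(900, 1475)

2168/2213 > 1/2, so the 1:2 crop keeps the full height 2213 and trims width to 2213 × 1/2 = 1106.50 px.
Left offset = (2168 − 1106.50)/2 = 530.75 px; top offset = 0.
Lower-left is one-third across and two-thirds down within the crop:
x = 530.75 + 1 × 1106.50/3 ≈ 900; y = 0.00 + 2 × 2213.00/3 ≈ 1475.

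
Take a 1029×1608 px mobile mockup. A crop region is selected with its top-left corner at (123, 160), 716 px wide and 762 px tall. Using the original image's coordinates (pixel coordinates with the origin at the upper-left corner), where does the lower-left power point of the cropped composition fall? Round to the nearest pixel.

One third of the crop width 716 is 238.67 px.
One third of the crop height 762 is 254.00 px.
The lower-left point is one-third across and two-thirds down within the crop:
x = 123 + 1 × 238.67 ≈ 362; y = 160 + 2 × 254.00 ≈ 668.

(362, 668)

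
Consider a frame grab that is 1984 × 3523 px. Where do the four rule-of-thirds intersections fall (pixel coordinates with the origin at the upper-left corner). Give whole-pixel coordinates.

One third of 1984 is 661.33; one third of 3523 is 1174.33.
Vertical third lines at x = 661 and x = 1323; horizontal third lines at y = 1174 and y = 2349.

(661, 1174), (1323, 1174), (661, 2349), (1323, 2349)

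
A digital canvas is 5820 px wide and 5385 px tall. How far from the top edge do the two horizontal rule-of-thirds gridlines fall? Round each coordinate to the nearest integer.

1795 px and 3590 px

5385 / 3 = 1795, so the horizontal lines sit at one and two thirds of 5385.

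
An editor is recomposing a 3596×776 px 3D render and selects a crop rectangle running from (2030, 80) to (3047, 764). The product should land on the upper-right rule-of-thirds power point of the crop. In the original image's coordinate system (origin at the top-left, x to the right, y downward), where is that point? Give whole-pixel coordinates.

x = 2708 px, y = 308 px

Crop width = 3047 − 2030 = 1017 px; one third is 339.00 px.
Crop height = 764 − 80 = 684 px; one third is 228.00 px.
The upper-right point is two-thirds across and one-third down within the crop:
x = 2030 + 2 × 339.00 ≈ 2708; y = 80 + 1 × 228.00 ≈ 308.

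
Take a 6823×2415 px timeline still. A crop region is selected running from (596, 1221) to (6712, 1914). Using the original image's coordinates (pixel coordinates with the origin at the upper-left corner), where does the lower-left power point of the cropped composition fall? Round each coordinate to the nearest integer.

x = 2635 px, y = 1683 px

Crop width = 6712 − 596 = 6116 px; one third is 2038.67 px.
Crop height = 1914 − 1221 = 693 px; one third is 231.00 px.
The lower-left point is one-third across and two-thirds down within the crop:
x = 596 + 1 × 2038.67 ≈ 2635; y = 1221 + 2 × 231.00 ≈ 1683.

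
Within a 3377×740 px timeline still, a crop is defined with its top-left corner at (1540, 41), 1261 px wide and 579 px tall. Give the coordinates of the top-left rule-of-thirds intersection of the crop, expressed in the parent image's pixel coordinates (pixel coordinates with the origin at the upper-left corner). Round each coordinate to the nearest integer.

(1960, 234)

One third of the crop width 1261 is 420.33 px.
One third of the crop height 579 is 193.00 px.
The top-left point is one-third across and one-third down within the crop:
x = 1540 + 1 × 420.33 ≈ 1960; y = 41 + 1 × 193.00 ≈ 234.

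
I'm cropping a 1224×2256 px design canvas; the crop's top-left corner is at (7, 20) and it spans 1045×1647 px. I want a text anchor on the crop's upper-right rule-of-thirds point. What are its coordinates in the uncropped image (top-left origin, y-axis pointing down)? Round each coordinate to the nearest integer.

One third of the crop width 1045 is 348.33 px.
One third of the crop height 1647 is 549.00 px.
The upper-right point is two-thirds across and one-third down within the crop:
x = 7 + 2 × 348.33 ≈ 704; y = 20 + 1 × 549.00 ≈ 569.

x = 704 px, y = 569 px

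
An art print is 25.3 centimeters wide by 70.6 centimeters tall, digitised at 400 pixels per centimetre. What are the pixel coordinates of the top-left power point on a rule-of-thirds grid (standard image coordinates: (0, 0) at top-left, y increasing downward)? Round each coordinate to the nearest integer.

In pixels the canvas is 25.3 × 400 = 10120 wide and 70.6 × 400 = 28240 tall.
The top-left point is one-third across and one-third down:
x = 1 × 10120/3 ≈ 3373; y = 1 × 28240/3 ≈ 9413.

x = 3373 px, y = 9413 px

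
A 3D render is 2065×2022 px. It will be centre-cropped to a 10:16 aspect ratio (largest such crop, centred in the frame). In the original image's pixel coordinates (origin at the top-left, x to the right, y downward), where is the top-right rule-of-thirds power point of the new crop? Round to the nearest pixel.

2065/2022 > 10/16, so the 10:16 crop keeps the full height 2022 and trims width to 2022 × 10/16 = 1263.75 px.
Left offset = (2065 − 1263.75)/2 = 400.62 px; top offset = 0.
Top-right is two-thirds across and one-third down within the crop:
x = 400.62 + 2 × 1263.75/3 ≈ 1243; y = 0.00 + 1 × 2022.00/3 ≈ 674.

(1243, 674)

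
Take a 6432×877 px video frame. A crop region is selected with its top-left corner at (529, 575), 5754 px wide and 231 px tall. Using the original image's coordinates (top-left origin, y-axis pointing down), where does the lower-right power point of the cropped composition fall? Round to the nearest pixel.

One third of the crop width 5754 is 1918.00 px.
One third of the crop height 231 is 77.00 px.
The lower-right point is two-thirds across and two-thirds down within the crop:
x = 529 + 2 × 1918.00 ≈ 4365; y = 575 + 2 × 77.00 ≈ 729.

(4365, 729)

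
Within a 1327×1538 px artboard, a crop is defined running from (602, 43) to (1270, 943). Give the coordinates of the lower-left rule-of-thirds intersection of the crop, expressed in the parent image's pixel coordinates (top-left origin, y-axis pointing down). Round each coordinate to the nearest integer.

(825, 643)

Crop width = 1270 − 602 = 668 px; one third is 222.67 px.
Crop height = 943 − 43 = 900 px; one third is 300.00 px.
The lower-left point is one-third across and two-thirds down within the crop:
x = 602 + 1 × 222.67 ≈ 825; y = 43 + 2 × 300.00 ≈ 643.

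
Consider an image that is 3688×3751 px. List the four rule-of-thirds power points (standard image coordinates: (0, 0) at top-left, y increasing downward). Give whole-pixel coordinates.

(1229, 1250), (2459, 1250), (1229, 2501), (2459, 2501)

One third of 3688 is 1229.33; one third of 3751 is 1250.33.
Vertical third lines at x = 1229 and x = 2459; horizontal third lines at y = 1250 and y = 2501.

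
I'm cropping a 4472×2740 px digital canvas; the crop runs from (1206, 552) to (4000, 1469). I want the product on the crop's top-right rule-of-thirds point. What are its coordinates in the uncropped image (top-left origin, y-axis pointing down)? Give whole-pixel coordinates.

Crop width = 4000 − 1206 = 2794 px; one third is 931.33 px.
Crop height = 1469 − 552 = 917 px; one third is 305.67 px.
The top-right point is two-thirds across and one-third down within the crop:
x = 1206 + 2 × 931.33 ≈ 3069; y = 552 + 1 × 305.67 ≈ 858.

(3069, 858)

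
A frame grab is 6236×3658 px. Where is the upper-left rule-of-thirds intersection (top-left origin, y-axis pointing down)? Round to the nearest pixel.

The upper-left point sits one-third of the way across and one-third of the way down.
x = 1 × 6236/3 ≈ 2079; y = 1 × 3658/3 ≈ 1219.

(2079, 1219)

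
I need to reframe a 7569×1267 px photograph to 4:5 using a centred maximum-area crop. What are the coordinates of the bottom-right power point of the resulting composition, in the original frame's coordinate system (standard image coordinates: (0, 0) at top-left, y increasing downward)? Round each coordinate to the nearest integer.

(3953, 845)

7569/1267 > 4/5, so the 4:5 crop keeps the full height 1267 and trims width to 1267 × 4/5 = 1013.60 px.
Left offset = (7569 − 1013.60)/2 = 3277.70 px; top offset = 0.
Bottom-right is two-thirds across and two-thirds down within the crop:
x = 3277.70 + 2 × 1013.60/3 ≈ 3953; y = 0.00 + 2 × 1267.00/3 ≈ 845.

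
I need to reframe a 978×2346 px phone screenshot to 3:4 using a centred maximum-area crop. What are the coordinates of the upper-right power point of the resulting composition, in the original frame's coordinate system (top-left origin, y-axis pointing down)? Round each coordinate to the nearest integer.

978/2346 < 3/4, so the 3:4 crop keeps the full width 978 and trims height to 978 × 4/3 = 1304.00 px.
Top offset = (2346 − 1304.00)/2 = 521.00 px; left offset = 0.
Upper-right is two-thirds across and one-third down within the crop:
x = 0.00 + 2 × 978.00/3 ≈ 652; y = 521.00 + 1 × 1304.00/3 ≈ 956.

(652, 956)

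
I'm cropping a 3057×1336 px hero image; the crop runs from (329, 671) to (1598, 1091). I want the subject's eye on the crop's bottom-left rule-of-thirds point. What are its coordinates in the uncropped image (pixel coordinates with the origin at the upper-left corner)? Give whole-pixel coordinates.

Crop width = 1598 − 329 = 1269 px; one third is 423.00 px.
Crop height = 1091 − 671 = 420 px; one third is 140.00 px.
The bottom-left point is one-third across and two-thirds down within the crop:
x = 329 + 1 × 423.00 ≈ 752; y = 671 + 2 × 140.00 ≈ 951.

(752, 951)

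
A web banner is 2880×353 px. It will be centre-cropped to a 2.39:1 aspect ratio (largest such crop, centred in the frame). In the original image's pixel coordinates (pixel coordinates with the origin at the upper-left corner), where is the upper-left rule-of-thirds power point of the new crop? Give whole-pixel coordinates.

2880/353 > 2.39/1, so the 2.39:1 crop keeps the full height 353 and trims width to 353 × 2.39/1 = 843.67 px.
Left offset = (2880 − 843.67)/2 = 1018.16 px; top offset = 0.
Upper-left is one-third across and one-third down within the crop:
x = 1018.16 + 1 × 843.67/3 ≈ 1299; y = 0.00 + 1 × 353.00/3 ≈ 118.

x = 1299 px, y = 118 px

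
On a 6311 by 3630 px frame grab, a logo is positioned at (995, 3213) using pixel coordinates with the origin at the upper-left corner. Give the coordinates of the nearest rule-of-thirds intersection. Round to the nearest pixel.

Third lines: x ∈ {2104, 4207}, y ∈ {1210, 2420}.
995 is closer to x = 2104; 3213 is closer to y = 2420.
So the nearest intersection is the lower-left power point.

x = 2104 px, y = 2420 px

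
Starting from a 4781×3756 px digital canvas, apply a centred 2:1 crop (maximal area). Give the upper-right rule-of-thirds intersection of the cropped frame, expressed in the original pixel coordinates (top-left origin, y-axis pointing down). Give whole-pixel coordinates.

4781/3756 < 2/1, so the 2:1 crop keeps the full width 4781 and trims height to 4781 × 1/2 = 2390.50 px.
Top offset = (3756 − 2390.50)/2 = 682.75 px; left offset = 0.
Upper-right is two-thirds across and one-third down within the crop:
x = 0.00 + 2 × 4781.00/3 ≈ 3187; y = 682.75 + 1 × 2390.50/3 ≈ 1480.

(3187, 1480)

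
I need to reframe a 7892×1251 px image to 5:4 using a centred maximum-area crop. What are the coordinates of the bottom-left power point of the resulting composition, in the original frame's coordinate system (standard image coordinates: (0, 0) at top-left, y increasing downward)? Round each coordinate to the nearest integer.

7892/1251 > 5/4, so the 5:4 crop keeps the full height 1251 and trims width to 1251 × 5/4 = 1563.75 px.
Left offset = (7892 − 1563.75)/2 = 3164.12 px; top offset = 0.
Bottom-left is one-third across and two-thirds down within the crop:
x = 3164.12 + 1 × 1563.75/3 ≈ 3685; y = 0.00 + 2 × 1251.00/3 ≈ 834.

x = 3685 px, y = 834 px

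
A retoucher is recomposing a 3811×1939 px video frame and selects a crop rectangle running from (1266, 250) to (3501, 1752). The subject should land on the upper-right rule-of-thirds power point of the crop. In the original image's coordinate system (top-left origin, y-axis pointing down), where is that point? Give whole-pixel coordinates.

x = 2756 px, y = 751 px

Crop width = 3501 − 1266 = 2235 px; one third is 745.00 px.
Crop height = 1752 − 250 = 1502 px; one third is 500.67 px.
The upper-right point is two-thirds across and one-third down within the crop:
x = 1266 + 2 × 745.00 ≈ 2756; y = 250 + 1 × 500.67 ≈ 751.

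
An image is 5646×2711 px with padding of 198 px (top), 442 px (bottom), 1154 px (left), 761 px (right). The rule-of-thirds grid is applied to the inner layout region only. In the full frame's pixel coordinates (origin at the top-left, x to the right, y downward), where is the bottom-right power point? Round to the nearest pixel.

Content width = 5646 − 1154 − 761 = 3731 px; content height = 2711 − 198 − 442 = 2071 px.
Bottom-right is two-thirds across and two-thirds down within the inner layout region.
x = 1154 + 2 × 3731/3 = 1154 + 2487.33 ≈ 3641
y = 198 + 2 × 2071/3 = 198 + 1380.67 ≈ 1579

(3641, 1579)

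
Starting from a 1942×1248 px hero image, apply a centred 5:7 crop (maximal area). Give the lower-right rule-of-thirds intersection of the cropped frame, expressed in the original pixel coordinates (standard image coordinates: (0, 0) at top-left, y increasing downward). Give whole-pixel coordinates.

x = 1120 px, y = 832 px

1942/1248 > 5/7, so the 5:7 crop keeps the full height 1248 and trims width to 1248 × 5/7 = 891.43 px.
Left offset = (1942 − 891.43)/2 = 525.29 px; top offset = 0.
Lower-right is two-thirds across and two-thirds down within the crop:
x = 525.29 + 2 × 891.43/3 ≈ 1120; y = 0.00 + 2 × 1248.00/3 ≈ 832.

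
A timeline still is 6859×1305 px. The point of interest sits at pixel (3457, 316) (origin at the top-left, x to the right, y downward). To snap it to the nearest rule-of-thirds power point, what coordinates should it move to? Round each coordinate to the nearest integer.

x = 4573 px, y = 435 px

Third lines: x ∈ {2286, 4573}, y ∈ {435, 870}.
3457 is closer to x = 4573; 316 is closer to y = 435.
So the nearest intersection is the upper-right power point.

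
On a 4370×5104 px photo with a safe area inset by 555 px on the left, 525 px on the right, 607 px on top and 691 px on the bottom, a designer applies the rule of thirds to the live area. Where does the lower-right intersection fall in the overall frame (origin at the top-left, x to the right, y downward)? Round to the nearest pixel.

Content width = 4370 − 555 − 525 = 3290 px; content height = 5104 − 607 − 691 = 3806 px.
Lower-right is two-thirds across and two-thirds down within the live area.
x = 555 + 2 × 3290/3 = 555 + 2193.33 ≈ 2748
y = 607 + 2 × 3806/3 = 607 + 2537.33 ≈ 3144

(2748, 3144)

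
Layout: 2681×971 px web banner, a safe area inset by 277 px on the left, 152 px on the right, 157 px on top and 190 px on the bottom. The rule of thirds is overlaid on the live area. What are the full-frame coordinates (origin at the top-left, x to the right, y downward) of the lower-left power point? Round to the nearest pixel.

(1028, 573)

Content width = 2681 − 277 − 152 = 2252 px; content height = 971 − 157 − 190 = 624 px.
Lower-left is one-third across and two-thirds down within the live area.
x = 277 + 1 × 2252/3 = 277 + 750.67 ≈ 1028
y = 157 + 2 × 624/3 = 157 + 416.00 ≈ 573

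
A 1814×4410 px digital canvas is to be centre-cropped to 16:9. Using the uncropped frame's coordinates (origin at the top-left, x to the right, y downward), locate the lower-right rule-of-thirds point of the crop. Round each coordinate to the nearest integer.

1814/4410 < 16/9, so the 16:9 crop keeps the full width 1814 and trims height to 1814 × 9/16 = 1020.38 px.
Top offset = (4410 − 1020.38)/2 = 1694.81 px; left offset = 0.
Lower-right is two-thirds across and two-thirds down within the crop:
x = 0.00 + 2 × 1814.00/3 ≈ 1209; y = 1694.81 + 2 × 1020.38/3 ≈ 2375.

(1209, 2375)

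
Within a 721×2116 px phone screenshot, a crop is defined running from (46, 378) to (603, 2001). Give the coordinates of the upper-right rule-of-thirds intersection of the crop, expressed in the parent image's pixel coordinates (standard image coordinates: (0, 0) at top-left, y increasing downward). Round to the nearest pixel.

Crop width = 603 − 46 = 557 px; one third is 185.67 px.
Crop height = 2001 − 378 = 1623 px; one third is 541.00 px.
The upper-right point is two-thirds across and one-third down within the crop:
x = 46 + 2 × 185.67 ≈ 417; y = 378 + 1 × 541.00 ≈ 919.

x = 417 px, y = 919 px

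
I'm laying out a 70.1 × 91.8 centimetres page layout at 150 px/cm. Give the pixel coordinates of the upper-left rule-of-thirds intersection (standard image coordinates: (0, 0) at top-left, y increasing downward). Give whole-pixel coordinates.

In pixels the canvas is 70.1 × 150 = 10515 wide and 91.8 × 150 = 13770 tall.
The upper-left point is one-third across and one-third down:
x = 1 × 10515/3 ≈ 3505; y = 1 × 13770/3 ≈ 4590.

x = 3505 px, y = 4590 px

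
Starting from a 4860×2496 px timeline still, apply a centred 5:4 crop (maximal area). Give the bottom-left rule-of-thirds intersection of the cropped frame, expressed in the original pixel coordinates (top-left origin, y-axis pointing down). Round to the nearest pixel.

x = 1910 px, y = 1664 px

4860/2496 > 5/4, so the 5:4 crop keeps the full height 2496 and trims width to 2496 × 5/4 = 3120.00 px.
Left offset = (4860 − 3120.00)/2 = 870.00 px; top offset = 0.
Bottom-left is one-third across and two-thirds down within the crop:
x = 870.00 + 1 × 3120.00/3 ≈ 1910; y = 0.00 + 2 × 2496.00/3 ≈ 1664.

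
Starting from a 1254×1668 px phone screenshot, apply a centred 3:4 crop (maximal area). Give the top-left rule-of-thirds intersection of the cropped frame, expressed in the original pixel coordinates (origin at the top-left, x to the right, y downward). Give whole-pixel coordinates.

1254/1668 > 3/4, so the 3:4 crop keeps the full height 1668 and trims width to 1668 × 3/4 = 1251.00 px.
Left offset = (1254 − 1251.00)/2 = 1.50 px; top offset = 0.
Top-left is one-third across and one-third down within the crop:
x = 1.50 + 1 × 1251.00/3 ≈ 419; y = 0.00 + 1 × 1668.00/3 ≈ 556.

(419, 556)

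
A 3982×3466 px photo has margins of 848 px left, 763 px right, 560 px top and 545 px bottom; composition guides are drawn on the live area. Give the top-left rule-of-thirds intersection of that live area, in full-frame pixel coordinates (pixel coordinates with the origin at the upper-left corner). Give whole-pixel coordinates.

Content width = 3982 − 848 − 763 = 2371 px; content height = 3466 − 560 − 545 = 2361 px.
Top-left is one-third across and one-third down within the live area.
x = 848 + 1 × 2371/3 = 848 + 790.33 ≈ 1638
y = 560 + 1 × 2361/3 = 560 + 787.00 ≈ 1347

x = 1638 px, y = 1347 px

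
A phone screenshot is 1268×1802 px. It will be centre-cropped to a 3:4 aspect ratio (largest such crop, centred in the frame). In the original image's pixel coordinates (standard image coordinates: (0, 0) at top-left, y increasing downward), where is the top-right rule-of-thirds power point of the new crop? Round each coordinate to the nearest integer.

x = 845 px, y = 619 px

1268/1802 < 3/4, so the 3:4 crop keeps the full width 1268 and trims height to 1268 × 4/3 = 1690.67 px.
Top offset = (1802 − 1690.67)/2 = 55.67 px; left offset = 0.
Top-right is two-thirds across and one-third down within the crop:
x = 0.00 + 2 × 1268.00/3 ≈ 845; y = 55.67 + 1 × 1690.67/3 ≈ 619.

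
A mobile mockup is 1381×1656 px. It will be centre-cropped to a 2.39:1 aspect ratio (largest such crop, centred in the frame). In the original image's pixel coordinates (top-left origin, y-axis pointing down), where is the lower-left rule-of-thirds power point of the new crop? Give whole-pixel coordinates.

(460, 924)

1381/1656 < 2.39/1, so the 2.39:1 crop keeps the full width 1381 and trims height to 1381 × 1/2.39 = 577.82 px.
Top offset = (1656 − 577.82)/2 = 539.09 px; left offset = 0.
Lower-left is one-third across and two-thirds down within the crop:
x = 0.00 + 1 × 1381.00/3 ≈ 460; y = 539.09 + 2 × 577.82/3 ≈ 924.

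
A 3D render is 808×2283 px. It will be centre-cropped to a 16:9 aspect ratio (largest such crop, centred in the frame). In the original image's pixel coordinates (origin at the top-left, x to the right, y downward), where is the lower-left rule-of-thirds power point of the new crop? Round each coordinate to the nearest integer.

808/2283 < 16/9, so the 16:9 crop keeps the full width 808 and trims height to 808 × 9/16 = 454.50 px.
Top offset = (2283 − 454.50)/2 = 914.25 px; left offset = 0.
Lower-left is one-third across and two-thirds down within the crop:
x = 0.00 + 1 × 808.00/3 ≈ 269; y = 914.25 + 2 × 454.50/3 ≈ 1217.

(269, 1217)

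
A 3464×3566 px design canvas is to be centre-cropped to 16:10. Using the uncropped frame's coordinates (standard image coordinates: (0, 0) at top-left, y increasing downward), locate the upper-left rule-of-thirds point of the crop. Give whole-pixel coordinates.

(1155, 1422)

3464/3566 < 16/10, so the 16:10 crop keeps the full width 3464 and trims height to 3464 × 10/16 = 2165.00 px.
Top offset = (3566 − 2165.00)/2 = 700.50 px; left offset = 0.
Upper-left is one-third across and one-third down within the crop:
x = 0.00 + 1 × 3464.00/3 ≈ 1155; y = 700.50 + 1 × 2165.00/3 ≈ 1422.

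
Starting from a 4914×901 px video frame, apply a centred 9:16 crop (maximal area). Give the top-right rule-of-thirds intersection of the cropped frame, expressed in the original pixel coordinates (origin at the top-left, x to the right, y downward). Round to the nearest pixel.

4914/901 > 9/16, so the 9:16 crop keeps the full height 901 and trims width to 901 × 9/16 = 506.81 px.
Left offset = (4914 − 506.81)/2 = 2203.59 px; top offset = 0.
Top-right is two-thirds across and one-third down within the crop:
x = 2203.59 + 2 × 506.81/3 ≈ 2541; y = 0.00 + 1 × 901.00/3 ≈ 300.

(2541, 300)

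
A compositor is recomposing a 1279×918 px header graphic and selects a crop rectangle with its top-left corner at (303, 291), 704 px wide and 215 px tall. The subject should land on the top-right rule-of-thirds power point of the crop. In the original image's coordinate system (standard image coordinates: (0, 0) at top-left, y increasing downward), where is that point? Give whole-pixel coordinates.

One third of the crop width 704 is 234.67 px.
One third of the crop height 215 is 71.67 px.
The top-right point is two-thirds across and one-third down within the crop:
x = 303 + 2 × 234.67 ≈ 772; y = 291 + 1 × 71.67 ≈ 363.

x = 772 px, y = 363 px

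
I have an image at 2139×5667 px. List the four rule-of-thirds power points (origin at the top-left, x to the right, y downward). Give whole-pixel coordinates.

One third of 2139 is 713; one third of 5667 is 1889.
Vertical third lines at x = 713 and x = 1426; horizontal third lines at y = 1889 and y = 3778.

(713, 1889), (1426, 1889), (713, 3778), (1426, 3778)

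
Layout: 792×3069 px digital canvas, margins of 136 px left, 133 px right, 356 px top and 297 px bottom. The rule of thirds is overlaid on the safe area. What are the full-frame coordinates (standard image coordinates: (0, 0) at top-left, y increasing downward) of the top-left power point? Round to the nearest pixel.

Content width = 792 − 136 − 133 = 523 px; content height = 3069 − 356 − 297 = 2416 px.
Top-left is one-third across and one-third down within the safe area.
x = 136 + 1 × 523/3 = 136 + 174.33 ≈ 310
y = 356 + 1 × 2416/3 = 356 + 805.33 ≈ 1161

x = 310 px, y = 1161 px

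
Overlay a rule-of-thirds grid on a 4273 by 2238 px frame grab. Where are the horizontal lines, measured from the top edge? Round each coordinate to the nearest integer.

2238 / 3 = 746, so the horizontal lines sit at one and two thirds of 2238.

y = 746 px and y = 1492 px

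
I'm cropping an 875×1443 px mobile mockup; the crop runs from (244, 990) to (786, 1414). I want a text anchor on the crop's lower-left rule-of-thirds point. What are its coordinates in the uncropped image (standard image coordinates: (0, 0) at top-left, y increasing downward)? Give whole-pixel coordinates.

x = 425 px, y = 1273 px

Crop width = 786 − 244 = 542 px; one third is 180.67 px.
Crop height = 1414 − 990 = 424 px; one third is 141.33 px.
The lower-left point is one-third across and two-thirds down within the crop:
x = 244 + 1 × 180.67 ≈ 425; y = 990 + 2 × 141.33 ≈ 1273.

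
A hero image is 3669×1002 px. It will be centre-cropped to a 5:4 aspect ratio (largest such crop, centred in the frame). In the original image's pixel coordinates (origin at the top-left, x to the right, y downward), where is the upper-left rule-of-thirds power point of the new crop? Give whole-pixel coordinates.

(1626, 334)

3669/1002 > 5/4, so the 5:4 crop keeps the full height 1002 and trims width to 1002 × 5/4 = 1252.50 px.
Left offset = (3669 − 1252.50)/2 = 1208.25 px; top offset = 0.
Upper-left is one-third across and one-third down within the crop:
x = 1208.25 + 1 × 1252.50/3 ≈ 1626; y = 0.00 + 1 × 1002.00/3 ≈ 334.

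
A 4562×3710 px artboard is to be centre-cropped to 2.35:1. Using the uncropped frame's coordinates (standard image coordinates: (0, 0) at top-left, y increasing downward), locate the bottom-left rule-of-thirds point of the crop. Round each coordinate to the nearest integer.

x = 1521 px, y = 2179 px

4562/3710 < 2.35/1, so the 2.35:1 crop keeps the full width 4562 and trims height to 4562 × 1/2.35 = 1941.28 px.
Top offset = (3710 − 1941.28)/2 = 884.36 px; left offset = 0.
Bottom-left is one-third across and two-thirds down within the crop:
x = 0.00 + 1 × 4562.00/3 ≈ 1521; y = 884.36 + 2 × 1941.28/3 ≈ 2179.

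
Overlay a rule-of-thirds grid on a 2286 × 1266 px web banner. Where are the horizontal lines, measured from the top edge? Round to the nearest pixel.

1266 / 3 = 422, so the horizontal lines sit at one and two thirds of 1266.

422 px and 844 px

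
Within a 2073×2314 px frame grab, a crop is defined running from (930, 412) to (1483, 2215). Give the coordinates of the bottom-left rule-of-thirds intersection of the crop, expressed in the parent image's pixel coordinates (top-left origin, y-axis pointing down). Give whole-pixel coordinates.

Crop width = 1483 − 930 = 553 px; one third is 184.33 px.
Crop height = 2215 − 412 = 1803 px; one third is 601.00 px.
The bottom-left point is one-third across and two-thirds down within the crop:
x = 930 + 1 × 184.33 ≈ 1114; y = 412 + 2 × 601.00 ≈ 1614.

x = 1114 px, y = 1614 px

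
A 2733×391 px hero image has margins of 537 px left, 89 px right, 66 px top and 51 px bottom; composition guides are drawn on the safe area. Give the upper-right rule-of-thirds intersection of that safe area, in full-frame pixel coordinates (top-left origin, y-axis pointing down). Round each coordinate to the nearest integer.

(1942, 157)

Content width = 2733 − 537 − 89 = 2107 px; content height = 391 − 66 − 51 = 274 px.
Upper-right is two-thirds across and one-third down within the safe area.
x = 537 + 2 × 2107/3 = 537 + 1404.67 ≈ 1942
y = 66 + 1 × 274/3 = 66 + 91.33 ≈ 157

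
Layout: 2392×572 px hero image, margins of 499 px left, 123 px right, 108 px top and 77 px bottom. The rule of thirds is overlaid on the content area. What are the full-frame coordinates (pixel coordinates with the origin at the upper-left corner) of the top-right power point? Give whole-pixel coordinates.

x = 1679 px, y = 237 px

Content width = 2392 − 499 − 123 = 1770 px; content height = 572 − 108 − 77 = 387 px.
Top-right is two-thirds across and one-third down within the content area.
x = 499 + 2 × 1770/3 = 499 + 1180.00 ≈ 1679
y = 108 + 1 × 387/3 = 108 + 129.00 ≈ 237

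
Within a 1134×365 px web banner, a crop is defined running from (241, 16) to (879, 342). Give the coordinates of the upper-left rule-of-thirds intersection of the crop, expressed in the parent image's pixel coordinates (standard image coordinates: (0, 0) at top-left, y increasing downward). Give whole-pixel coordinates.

Crop width = 879 − 241 = 638 px; one third is 212.67 px.
Crop height = 342 − 16 = 326 px; one third is 108.67 px.
The upper-left point is one-third across and one-third down within the crop:
x = 241 + 1 × 212.67 ≈ 454; y = 16 + 1 × 108.67 ≈ 125.

x = 454 px, y = 125 px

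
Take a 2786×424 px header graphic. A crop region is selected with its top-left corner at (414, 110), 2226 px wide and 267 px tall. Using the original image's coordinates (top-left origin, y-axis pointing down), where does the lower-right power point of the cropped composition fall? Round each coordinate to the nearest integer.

One third of the crop width 2226 is 742.00 px.
One third of the crop height 267 is 89.00 px.
The lower-right point is two-thirds across and two-thirds down within the crop:
x = 414 + 2 × 742.00 ≈ 1898; y = 110 + 2 × 89.00 ≈ 288.

(1898, 288)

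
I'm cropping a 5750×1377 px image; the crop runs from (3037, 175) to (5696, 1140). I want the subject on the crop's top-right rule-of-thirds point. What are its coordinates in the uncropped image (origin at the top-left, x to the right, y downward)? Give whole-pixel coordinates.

Crop width = 5696 − 3037 = 2659 px; one third is 886.33 px.
Crop height = 1140 − 175 = 965 px; one third is 321.67 px.
The top-right point is two-thirds across and one-third down within the crop:
x = 3037 + 2 × 886.33 ≈ 4810; y = 175 + 1 × 321.67 ≈ 497.

x = 4810 px, y = 497 px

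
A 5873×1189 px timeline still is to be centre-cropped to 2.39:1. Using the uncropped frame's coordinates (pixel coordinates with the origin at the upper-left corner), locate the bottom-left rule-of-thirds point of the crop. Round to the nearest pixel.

5873/1189 > 2.39/1, so the 2.39:1 crop keeps the full height 1189 and trims width to 1189 × 2.39/1 = 2841.71 px.
Left offset = (5873 − 2841.71)/2 = 1515.64 px; top offset = 0.
Bottom-left is one-third across and two-thirds down within the crop:
x = 1515.64 + 1 × 2841.71/3 ≈ 2463; y = 0.00 + 2 × 1189.00/3 ≈ 793.

(2463, 793)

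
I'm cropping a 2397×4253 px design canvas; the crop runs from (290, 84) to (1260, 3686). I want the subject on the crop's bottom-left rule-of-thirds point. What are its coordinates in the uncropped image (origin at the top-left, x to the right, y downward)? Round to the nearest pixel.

(613, 2485)

Crop width = 1260 − 290 = 970 px; one third is 323.33 px.
Crop height = 3686 − 84 = 3602 px; one third is 1200.67 px.
The bottom-left point is one-third across and two-thirds down within the crop:
x = 290 + 1 × 323.33 ≈ 613; y = 84 + 2 × 1200.67 ≈ 2485.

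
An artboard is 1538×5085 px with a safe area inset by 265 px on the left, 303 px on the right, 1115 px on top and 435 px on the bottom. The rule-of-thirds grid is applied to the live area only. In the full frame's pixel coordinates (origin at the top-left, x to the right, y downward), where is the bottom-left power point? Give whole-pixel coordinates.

x = 588 px, y = 3472 px

Content width = 1538 − 265 − 303 = 970 px; content height = 5085 − 1115 − 435 = 3535 px.
Bottom-left is one-third across and two-thirds down within the live area.
x = 265 + 1 × 970/3 = 265 + 323.33 ≈ 588
y = 1115 + 2 × 3535/3 = 1115 + 2356.67 ≈ 3472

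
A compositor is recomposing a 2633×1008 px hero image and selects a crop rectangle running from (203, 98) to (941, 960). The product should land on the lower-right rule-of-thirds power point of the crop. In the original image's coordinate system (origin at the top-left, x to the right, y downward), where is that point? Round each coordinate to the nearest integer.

(695, 673)

Crop width = 941 − 203 = 738 px; one third is 246.00 px.
Crop height = 960 − 98 = 862 px; one third is 287.33 px.
The lower-right point is two-thirds across and two-thirds down within the crop:
x = 203 + 2 × 246.00 ≈ 695; y = 98 + 2 × 287.33 ≈ 673.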